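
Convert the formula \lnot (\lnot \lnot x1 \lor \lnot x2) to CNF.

\lnot (\lnot \lnot x1 \lor \lnot x2)
≡ \lnot \lnot \lnot x1 \land \lnot \lnot x2   — De Morgan
≡ \lnot x1 \land \lnot \lnot x2   — double negation
≡ \lnot x1 \land x2   — double negation

\lnot x1 \land x2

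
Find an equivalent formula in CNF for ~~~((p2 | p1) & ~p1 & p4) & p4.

~~~((p2 | p1) & ~p1 & p4) & p4
≡ ~((p2 | p1) & ~p1 & p4) & p4   [double negation]
≡ (~(p2 | p1) | ~~p1 | ~p4) & p4   [De Morgan]
≡ ((~p2 & ~p1) | ~~p1 | ~p4) & p4   [De Morgan]
≡ ((~p2 & ~p1) | p1 | ~p4) & p4   [double negation]
≡ (~p2 | p1 | ~p4) & (~p1 | p1 | ~p4) & p4   [distribute | over &]
≡ (~p2 | p1 | ~p4) & p4   [simplify]

(~p2 | p1 | ~p4) & p4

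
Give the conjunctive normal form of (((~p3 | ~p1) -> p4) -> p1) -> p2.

(((~p3 | ~p1) -> p4) -> p1) -> p2
⇔ ~(((~p3 | ~p1) -> p4) -> p1) | p2   [eliminate ->]
⇔ ~(~((~p3 | ~p1) -> p4) | p1) | p2   [eliminate ->]
⇔ ~(~(~(~p3 | ~p1) | p4) | p1) | p2   [eliminate ->]
⇔ (~~(~(~p3 | ~p1) | p4) & ~p1) | p2   [De Morgan]
⇔ ((~(~p3 | ~p1) | p4) & ~p1) | p2   [double negation]
⇔ (((~~p3 & ~~p1) | p4) & ~p1) | p2   [De Morgan]
⇔ (((p3 & ~~p1) | p4) & ~p1) | p2   [double negation]
⇔ (((p3 & p1) | p4) & ~p1) | p2   [double negation]
⇔ (p3 | p4 | p2) & (p1 | p4 | p2) & (~p1 | p2)   [distribute | over &]

(p3 | p4 | p2) & (p1 | p4 | p2) & (~p1 | p2)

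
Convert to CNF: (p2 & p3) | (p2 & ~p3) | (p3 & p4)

(p2 & p3) | (p2 & ~p3) | (p3 & p4)
= (p2 | p2 | p3) & (p2 | p2 | p4) & (p2 | ~p3 | p3) & (p2 | ~p3 | p4) & (p3 | p2 | p3) & (p3 | p2 | p4) & (p3 | ~p3 | p3) & (p3 | ~p3 | p4)   (distribute | over &)
= (p2 | p3) & (p2 | p4)   (simplify)

(p2 | p3) & (p2 | p4)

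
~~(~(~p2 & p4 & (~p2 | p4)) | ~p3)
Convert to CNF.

p2 | ~p4 | ~p3

~~(~(~p2 & p4 & (~p2 | p4)) | ~p3)
≡ ~(~p2 & p4 & (~p2 | p4)) | ~p3   [double negation]
≡ ~~p2 | ~p4 | ~(~p2 | p4) | ~p3   [De Morgan]
≡ p2 | ~p4 | ~(~p2 | p4) | ~p3   [double negation]
≡ p2 | ~p4 | (~~p2 & ~p4) | ~p3   [De Morgan]
≡ p2 | ~p4 | (p2 & ~p4) | ~p3   [double negation]
≡ (p2 | ~p4 | p2 | ~p3) & (p2 | ~p4 | ~p4 | ~p3)   [distribute | over &]
≡ p2 | ~p4 | ~p3   [simplify]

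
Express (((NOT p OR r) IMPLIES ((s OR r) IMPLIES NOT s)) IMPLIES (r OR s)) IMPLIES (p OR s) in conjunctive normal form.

NOT r OR p OR s

(((NOT p OR r) IMPLIES ((s OR r) IMPLIES NOT s)) IMPLIES (r OR s)) IMPLIES (p OR s)
≡ NOT (((NOT p OR r) IMPLIES ((s OR r) IMPLIES NOT s)) IMPLIES (r OR s)) OR p OR s   (eliminate IMPLIES)
≡ NOT (NOT ((NOT p OR r) IMPLIES ((s OR r) IMPLIES NOT s)) OR r OR s) OR p OR s   (eliminate IMPLIES)
≡ NOT (NOT (NOT (NOT p OR r) OR ((s OR r) IMPLIES NOT s)) OR r OR s) OR p OR s   (eliminate IMPLIES)
≡ NOT (NOT (NOT (NOT p OR r) OR NOT (s OR r) OR NOT s) OR r OR s) OR p OR s   (eliminate IMPLIES)
≡ (NOT NOT (NOT (NOT p OR r) OR NOT (s OR r) OR NOT s) AND NOT r AND NOT s) OR p OR s   (De Morgan)
≡ ((NOT (NOT p OR r) OR NOT (s OR r) OR NOT s) AND NOT r AND NOT s) OR p OR s   (double negation)
≡ (((NOT NOT p AND NOT r) OR NOT (s OR r) OR NOT s) AND NOT r AND NOT s) OR p OR s   (De Morgan)
≡ (((p AND NOT r) OR NOT (s OR r) OR NOT s) AND NOT r AND NOT s) OR p OR s   (double negation)
≡ (((p AND NOT r) OR (NOT s AND NOT r) OR NOT s) AND NOT r AND NOT s) OR p OR s   (De Morgan)
≡ (p OR NOT s OR NOT s OR p OR s) AND (p OR NOT r OR NOT s OR p OR s) AND (NOT r OR NOT s OR NOT s OR p OR s) AND (NOT r OR NOT r OR NOT s OR p OR s) AND (NOT r OR p OR s) AND (NOT s OR p OR s)   (distribute OR over AND)
≡ NOT r OR p OR s   (simplify)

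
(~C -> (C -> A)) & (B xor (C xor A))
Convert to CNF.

(~C -> (C -> A)) & (B xor (C xor A))
= (~~C | (C -> A)) & (B xor (C xor A))   (eliminate ->)
= (~~C | ~C | A) & (B xor (C xor A))   (eliminate ->)
= (~~C | ~C | A) & (B | (C xor A)) & ~(B & (C xor A))   (expand xor)
= (~~C | ~C | A) & (B | ((C | A) & ~(C & A))) & ~(B & (C xor A))   (expand xor)
= (~~C | ~C | A) & (B | ((C | A) & ~(C & A))) & ~(B & (C | A) & ~(C & A))   (expand xor)
= (C | ~C | A) & (B | ((C | A) & ~(C & A))) & ~(B & (C | A) & ~(C & A))   (double negation)
= (C | ~C | A) & (B | ((C | A) & (~C | ~A))) & ~(B & (C | A) & ~(C & A))   (De Morgan)
= (C | ~C | A) & (B | ((C | A) & (~C | ~A))) & (~B | ~(C | A) | ~~(C & A))   (De Morgan)
= (C | ~C | A) & (B | ((C | A) & (~C | ~A))) & (~B | (~C & ~A) | ~~(C & A))   (De Morgan)
= (C | ~C | A) & (B | ((C | A) & (~C | ~A))) & (~B | (~C & ~A) | (C & A))   (double negation)
= (C | ~C | A) & (B | C | A) & (B | ~C | ~A) & (~B | ~C | C) & (~B | ~C | A) & (~B | ~A | C) & (~B | ~A | A)   (distribute | over &)
= (B | C | A) & (B | ~C | ~A) & (~B | ~C | A) & (~B | ~A | C)   (simplify)

(B | C | A) & (B | ~C | ~A) & (~B | ~C | A) & (~B | ~A | C)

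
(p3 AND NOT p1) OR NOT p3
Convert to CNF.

NOT p1 OR NOT p3

(p3 AND NOT p1) OR NOT p3
≡ (p3 OR NOT p3) AND (NOT p1 OR NOT p3)   [distribute OR over AND]
≡ NOT p1 OR NOT p3   [simplify]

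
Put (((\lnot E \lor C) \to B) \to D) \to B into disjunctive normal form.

(((\lnot E \lor C) \to B) \to D) \to B
= \lnot (((\lnot E \lor C) \to B) \to D) \lor B   [eliminate \to]
= \lnot (\lnot ((\lnot E \lor C) \to B) \lor D) \lor B   [eliminate \to]
= \lnot (\lnot (\lnot (\lnot E \lor C) \lor B) \lor D) \lor B   [eliminate \to]
= (\lnot \lnot (\lnot (\lnot E \lor C) \lor B) \land \lnot D) \lor B   [De Morgan]
= ((\lnot (\lnot E \lor C) \lor B) \land \lnot D) \lor B   [double negation]
= (((\lnot \lnot E \land \lnot C) \lor B) \land \lnot D) \lor B   [De Morgan]
= (((E \land \lnot C) \lor B) \land \lnot D) \lor B   [double negation]
= (E \land \lnot C \land \lnot D) \lor (B \land \lnot D) \lor B   [distribute \land over \lor]
= (E \land \lnot C \land \lnot D) \lor B   [simplify]

(E \land \lnot C \land \lnot D) \lor B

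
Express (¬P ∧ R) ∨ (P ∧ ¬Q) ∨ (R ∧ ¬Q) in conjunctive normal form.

(¬P ∨ ¬Q) ∧ (R ∨ P) ∧ (R ∨ ¬Q)

(¬P ∧ R) ∨ (P ∧ ¬Q) ∨ (R ∧ ¬Q)
= (¬P ∨ P ∨ R) ∧ (¬P ∨ P ∨ ¬Q) ∧ (¬P ∨ ¬Q ∨ R) ∧ (¬P ∨ ¬Q ∨ ¬Q) ∧ (R ∨ P ∨ R) ∧ (R ∨ P ∨ ¬Q) ∧ (R ∨ ¬Q ∨ R) ∧ (R ∨ ¬Q ∨ ¬Q)   [distribute ∨ over ∧]
= (¬P ∨ ¬Q) ∧ (R ∨ P) ∧ (R ∨ ¬Q)   [simplify]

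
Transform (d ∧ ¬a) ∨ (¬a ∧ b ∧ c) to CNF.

(d ∧ ¬a) ∨ (¬a ∧ b ∧ c)
⇔ (d ∨ ¬a) ∧ (d ∨ b) ∧ (d ∨ c) ∧ (¬a ∨ ¬a) ∧ (¬a ∨ b) ∧ (¬a ∨ c)
⇔ (d ∨ b) ∧ (d ∨ c) ∧ ¬a

(d ∨ b) ∧ (d ∨ c) ∧ ¬a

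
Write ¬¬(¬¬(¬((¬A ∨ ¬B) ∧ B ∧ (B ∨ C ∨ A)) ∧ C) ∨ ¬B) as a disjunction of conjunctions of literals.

(A ∧ B ∧ C) ∨ ¬B

¬¬(¬¬(¬((¬A ∨ ¬B) ∧ B ∧ (B ∨ C ∨ A)) ∧ C) ∨ ¬B)
= ¬¬(¬((¬A ∨ ¬B) ∧ B ∧ (B ∨ C ∨ A)) ∧ C) ∨ ¬B   [double negation]
= (¬((¬A ∨ ¬B) ∧ B ∧ (B ∨ C ∨ A)) ∧ C) ∨ ¬B   [double negation]
= ((¬(¬A ∨ ¬B) ∨ ¬B ∨ ¬(B ∨ C ∨ A)) ∧ C) ∨ ¬B   [De Morgan]
= (((¬¬A ∧ ¬¬B) ∨ ¬B ∨ ¬(B ∨ C ∨ A)) ∧ C) ∨ ¬B   [De Morgan]
= (((A ∧ ¬¬B) ∨ ¬B ∨ ¬(B ∨ C ∨ A)) ∧ C) ∨ ¬B   [double negation]
= (((A ∧ B) ∨ ¬B ∨ ¬(B ∨ C ∨ A)) ∧ C) ∨ ¬B   [double negation]
= (((A ∧ B) ∨ ¬B ∨ (¬B ∧ ¬C ∧ ¬A)) ∧ C) ∨ ¬B   [De Morgan]
= (A ∧ B ∧ C) ∨ (¬B ∧ C) ∨ (¬B ∧ ¬C ∧ ¬A ∧ C) ∨ ¬B   [distribute ∧ over ∨]
= (A ∧ B ∧ C) ∨ ¬B   [simplify]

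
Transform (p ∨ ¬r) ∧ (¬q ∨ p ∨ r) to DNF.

(p ∨ ¬r) ∧ (¬q ∨ p ∨ r)
⇔ (p ∧ ¬q) ∨ (p ∧ p) ∨ (p ∧ r) ∨ (¬r ∧ ¬q) ∨ (¬r ∧ p) ∨ (¬r ∧ r)   [distribute ∧ over ∨]
⇔ p ∨ (¬r ∧ ¬q)   [simplify]

p ∨ (¬r ∧ ¬q)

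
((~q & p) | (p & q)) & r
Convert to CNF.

((~q & p) | (p & q)) & r
= (~q | p) & (~q | q) & (p | p) & (p | q) & r   (distribute | over &)
= p & r   (simplify)

p & r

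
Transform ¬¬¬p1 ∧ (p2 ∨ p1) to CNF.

¬p1 ∧ (p2 ∨ p1)

¬¬¬p1 ∧ (p2 ∨ p1)
= ¬p1 ∧ (p2 ∨ p1)   [double negation]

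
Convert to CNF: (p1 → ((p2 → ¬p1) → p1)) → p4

(p1 ∨ p4) ∧ (¬p1 ∨ p4)

(p1 → ((p2 → ¬p1) → p1)) → p4
= ¬(p1 → ((p2 → ¬p1) → p1)) ∨ p4   (eliminate →)
= ¬(¬p1 ∨ ((p2 → ¬p1) → p1)) ∨ p4   (eliminate →)
= ¬(¬p1 ∨ ¬(p2 → ¬p1) ∨ p1) ∨ p4   (eliminate →)
= ¬(¬p1 ∨ ¬(¬p2 ∨ ¬p1) ∨ p1) ∨ p4   (eliminate →)
= ¬¬p1 ∧ ¬¬(¬p2 ∨ ¬p1) ∧ ¬p1 ∨ p4   (De Morgan)
= p1 ∧ ¬¬(¬p2 ∨ ¬p1) ∧ ¬p1 ∨ p4   (double negation)
= p1 ∧ (¬p2 ∨ ¬p1) ∧ ¬p1 ∨ p4   (double negation)
= (p1 ∨ p4) ∧ (¬p2 ∨ ¬p1 ∨ p4) ∧ (¬p1 ∨ p4)   (distribute ∨ over ∧)
= (p1 ∨ p4) ∧ (¬p1 ∨ p4)   (simplify)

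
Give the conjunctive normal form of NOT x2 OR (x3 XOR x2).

NOT x2 OR NOT x3

NOT x2 OR (x3 XOR x2)
≡ NOT x2 OR ((x3 OR x2) AND NOT (x3 AND x2))   [expand XOR]
≡ NOT x2 OR ((x3 OR x2) AND (NOT x3 OR NOT x2))   [De Morgan]
≡ (NOT x2 OR x3 OR x2) AND (NOT x2 OR NOT x3 OR NOT x2)   [distribute OR over AND]
≡ NOT x2 OR NOT x3   [simplify]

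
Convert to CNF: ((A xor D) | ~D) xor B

((A xor D) | ~D) xor B
= ((A xor D) | ~D | B) & ~(((A xor D) | ~D) & B)   — expand xor
= (((A | D) & ~(A & D)) | ~D | B) & ~(((A xor D) | ~D) & B)   — expand xor
= (((A | D) & ~(A & D)) | ~D | B) & ~((((A | D) & ~(A & D)) | ~D) & B)   — expand xor
= (((A | D) & (~A | ~D)) | ~D | B) & ~((((A | D) & ~(A & D)) | ~D) & B)   — De Morgan
= (((A | D) & (~A | ~D)) | ~D | B) & (~(((A | D) & ~(A & D)) | ~D) | ~B)   — De Morgan
= (((A | D) & (~A | ~D)) | ~D | B) & ((~((A | D) & ~(A & D)) & ~~D) | ~B)   — De Morgan
= (((A | D) & (~A | ~D)) | ~D | B) & (((~(A | D) | ~~(A & D)) & ~~D) | ~B)   — De Morgan
= (((A | D) & (~A | ~D)) | ~D | B) & ((((~A & ~D) | ~~(A & D)) & ~~D) | ~B)   — De Morgan
= (((A | D) & (~A | ~D)) | ~D | B) & ((((~A & ~D) | (A & D)) & ~~D) | ~B)   — double negation
= (((A | D) & (~A | ~D)) | ~D | B) & ((((~A & ~D) | (A & D)) & D) | ~B)   — double negation
= (A | D | ~D | B) & (~A | ~D | ~D | B) & (~A | A | ~B) & (~A | D | ~B) & (~D | A | ~B) & (~D | D | ~B) & (D | ~B)   — distribute | over &
= (~A | ~D | B) & (~D | A | ~B) & (D | ~B)   — simplify

(~A | ~D | B) & (~D | A | ~B) & (D | ~B)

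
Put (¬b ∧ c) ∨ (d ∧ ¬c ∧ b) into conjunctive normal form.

(¬b ∨ d) ∧ (¬b ∨ ¬c) ∧ (c ∨ d) ∧ (c ∨ b)

(¬b ∧ c) ∨ (d ∧ ¬c ∧ b)
≡ (¬b ∨ d) ∧ (¬b ∨ ¬c) ∧ (¬b ∨ b) ∧ (c ∨ d) ∧ (c ∨ ¬c) ∧ (c ∨ b)
≡ (¬b ∨ d) ∧ (¬b ∨ ¬c) ∧ (c ∨ d) ∧ (c ∨ b)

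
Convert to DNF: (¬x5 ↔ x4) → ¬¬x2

(¬x5 ↔ x4) → ¬¬x2
≡ ¬(¬x5 ↔ x4) ∨ ¬¬x2   (eliminate →)
≡ ¬((¬x5 → x4) ∧ (x4 → ¬x5)) ∨ ¬¬x2   (eliminate ↔)
≡ ¬((¬¬x5 ∨ x4) ∧ (x4 → ¬x5)) ∨ ¬¬x2   (eliminate →)
≡ ¬((¬¬x5 ∨ x4) ∧ (¬x4 ∨ ¬x5)) ∨ ¬¬x2   (eliminate →)
≡ ¬(¬¬x5 ∨ x4) ∨ ¬(¬x4 ∨ ¬x5) ∨ ¬¬x2   (De Morgan)
≡ (¬¬¬x5 ∧ ¬x4) ∨ ¬(¬x4 ∨ ¬x5) ∨ ¬¬x2   (De Morgan)
≡ (¬x5 ∧ ¬x4) ∨ ¬(¬x4 ∨ ¬x5) ∨ ¬¬x2   (double negation)
≡ (¬x5 ∧ ¬x4) ∨ (¬¬x4 ∧ ¬¬x5) ∨ ¬¬x2   (De Morgan)
≡ (¬x5 ∧ ¬x4) ∨ (x4 ∧ ¬¬x5) ∨ ¬¬x2   (double negation)
≡ (¬x5 ∧ ¬x4) ∨ (x4 ∧ x5) ∨ ¬¬x2   (double negation)
≡ (¬x5 ∧ ¬x4) ∨ (x4 ∧ x5) ∨ x2   (double negation)

(¬x5 ∧ ¬x4) ∨ (x4 ∧ x5) ∨ x2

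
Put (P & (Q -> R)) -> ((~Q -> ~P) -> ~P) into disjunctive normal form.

~P | (Q & ~R) | (~Q & P)

(P & (Q -> R)) -> ((~Q -> ~P) -> ~P)
= ~(P & (Q -> R)) | ((~Q -> ~P) -> ~P)   [eliminate ->]
= ~(P & (~Q | R)) | ((~Q -> ~P) -> ~P)   [eliminate ->]
= ~(P & (~Q | R)) | ~(~Q -> ~P) | ~P   [eliminate ->]
= ~(P & (~Q | R)) | ~(~~Q | ~P) | ~P   [eliminate ->]
= ~P | ~(~Q | R) | ~(~~Q | ~P) | ~P   [De Morgan]
= ~P | (~~Q & ~R) | ~(~~Q | ~P) | ~P   [De Morgan]
= ~P | (Q & ~R) | ~(~~Q | ~P) | ~P   [double negation]
= ~P | (Q & ~R) | (~~~Q & ~~P) | ~P   [De Morgan]
= ~P | (Q & ~R) | (~Q & ~~P) | ~P   [double negation]
= ~P | (Q & ~R) | (~Q & P) | ~P   [double negation]
= ~P | (Q & ~R) | (~Q & P)   [simplify]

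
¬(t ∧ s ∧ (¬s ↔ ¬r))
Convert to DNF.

¬(t ∧ s ∧ (¬s ↔ ¬r))
≡ ¬(t ∧ s ∧ (¬s → ¬r) ∧ (¬r → ¬s))   [eliminate ↔]
≡ ¬(t ∧ s ∧ (¬¬s ∨ ¬r) ∧ (¬r → ¬s))   [eliminate →]
≡ ¬(t ∧ s ∧ (¬¬s ∨ ¬r) ∧ (¬¬r ∨ ¬s))   [eliminate →]
≡ ¬t ∨ ¬s ∨ ¬(¬¬s ∨ ¬r) ∨ ¬(¬¬r ∨ ¬s)   [De Morgan]
≡ ¬t ∨ ¬s ∨ (¬¬¬s ∧ ¬¬r) ∨ ¬(¬¬r ∨ ¬s)   [De Morgan]
≡ ¬t ∨ ¬s ∨ (¬s ∧ ¬¬r) ∨ ¬(¬¬r ∨ ¬s)   [double negation]
≡ ¬t ∨ ¬s ∨ (¬s ∧ r) ∨ ¬(¬¬r ∨ ¬s)   [double negation]
≡ ¬t ∨ ¬s ∨ (¬s ∧ r) ∨ (¬¬¬r ∧ ¬¬s)   [De Morgan]
≡ ¬t ∨ ¬s ∨ (¬s ∧ r) ∨ (¬r ∧ ¬¬s)   [double negation]
≡ ¬t ∨ ¬s ∨ (¬s ∧ r) ∨ (¬r ∧ s)   [double negation]
≡ ¬t ∨ ¬s ∨ (¬r ∧ s)   [simplify]

¬t ∨ ¬s ∨ (¬r ∧ s)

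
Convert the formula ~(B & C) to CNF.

~B | ~C

~(B & C)
= ~B | ~C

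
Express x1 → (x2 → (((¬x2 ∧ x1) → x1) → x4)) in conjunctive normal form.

¬x1 ∨ ¬x2 ∨ x4

x1 → (x2 → (((¬x2 ∧ x1) → x1) → x4))
= ¬x1 ∨ (x2 → (((¬x2 ∧ x1) → x1) → x4))
= ¬x1 ∨ ¬x2 ∨ (((¬x2 ∧ x1) → x1) → x4)
= ¬x1 ∨ ¬x2 ∨ ¬((¬x2 ∧ x1) → x1) ∨ x4
= ¬x1 ∨ ¬x2 ∨ ¬(¬(¬x2 ∧ x1) ∨ x1) ∨ x4
= ¬x1 ∨ ¬x2 ∨ (¬¬(¬x2 ∧ x1) ∧ ¬x1) ∨ x4
= ¬x1 ∨ ¬x2 ∨ (¬x2 ∧ x1 ∧ ¬x1) ∨ x4
= (¬x1 ∨ ¬x2 ∨ ¬x2 ∨ x4) ∧ (¬x1 ∨ ¬x2 ∨ x1 ∨ x4) ∧ (¬x1 ∨ ¬x2 ∨ ¬x1 ∨ x4)
= ¬x1 ∨ ¬x2 ∨ x4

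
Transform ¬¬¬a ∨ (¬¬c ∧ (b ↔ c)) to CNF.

¬¬¬a ∨ (¬¬c ∧ (b ↔ c))
⇔ ¬¬¬a ∨ (¬¬c ∧ (b → c) ∧ (c → b))   [eliminate ↔]
⇔ ¬¬¬a ∨ (¬¬c ∧ (¬b ∨ c) ∧ (c → b))   [eliminate →]
⇔ ¬¬¬a ∨ (¬¬c ∧ (¬b ∨ c) ∧ (¬c ∨ b))   [eliminate →]
⇔ ¬a ∨ (¬¬c ∧ (¬b ∨ c) ∧ (¬c ∨ b))   [double negation]
⇔ ¬a ∨ (c ∧ (¬b ∨ c) ∧ (¬c ∨ b))   [double negation]
⇔ (¬a ∨ c) ∧ (¬a ∨ ¬b ∨ c) ∧ (¬a ∨ ¬c ∨ b)   [distribute ∨ over ∧]
⇔ (¬a ∨ c) ∧ (¬a ∨ ¬c ∨ b)   [simplify]

(¬a ∨ c) ∧ (¬a ∨ ¬c ∨ b)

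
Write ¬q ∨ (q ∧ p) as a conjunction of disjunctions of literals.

¬q ∨ (q ∧ p)
⇔ (¬q ∨ q) ∧ (¬q ∨ p)   (distribute ∨ over ∧)
⇔ ¬q ∨ p   (simplify)

¬q ∨ p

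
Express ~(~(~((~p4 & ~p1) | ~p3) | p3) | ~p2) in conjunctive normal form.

p3 & p2

~(~(~((~p4 & ~p1) | ~p3) | p3) | ~p2)
≡ ~~(~((~p4 & ~p1) | ~p3) | p3) & ~~p2   [De Morgan]
≡ (~((~p4 & ~p1) | ~p3) | p3) & ~~p2   [double negation]
≡ ((~(~p4 & ~p1) & ~~p3) | p3) & ~~p2   [De Morgan]
≡ (((~~p4 | ~~p1) & ~~p3) | p3) & ~~p2   [De Morgan]
≡ (((p4 | ~~p1) & ~~p3) | p3) & ~~p2   [double negation]
≡ (((p4 | p1) & ~~p3) | p3) & ~~p2   [double negation]
≡ (((p4 | p1) & p3) | p3) & ~~p2   [double negation]
≡ (((p4 | p1) & p3) | p3) & p2   [double negation]
≡ (p4 | p1 | p3) & (p3 | p3) & p2   [distribute | over &]
≡ p3 & p2   [simplify]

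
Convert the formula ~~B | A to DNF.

~~B | A
⇔ B | A   (double negation)

B | A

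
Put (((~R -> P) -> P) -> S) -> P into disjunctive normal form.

(((~R -> P) -> P) -> S) -> P
≡ ~(((~R -> P) -> P) -> S) | P   (eliminate ->)
≡ ~(~((~R -> P) -> P) | S) | P   (eliminate ->)
≡ ~(~(~(~R -> P) | P) | S) | P   (eliminate ->)
≡ ~(~(~(~~R | P) | P) | S) | P   (eliminate ->)
≡ (~~(~(~~R | P) | P) & ~S) | P   (De Morgan)
≡ ((~(~~R | P) | P) & ~S) | P   (double negation)
≡ (((~~~R & ~P) | P) & ~S) | P   (De Morgan)
≡ (((~R & ~P) | P) & ~S) | P   (double negation)
≡ (~R & ~P & ~S) | (P & ~S) | P   (distribute & over |)
≡ (~R & ~P & ~S) | P   (simplify)

(~R & ~P & ~S) | P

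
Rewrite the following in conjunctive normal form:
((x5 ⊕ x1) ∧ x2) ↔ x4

(¬x5 ∨ x1 ∨ ¬x2 ∨ x4) ∧ (¬x1 ∨ x5 ∨ ¬x2 ∨ x4) ∧ (¬x4 ∨ x5 ∨ x1) ∧ (¬x4 ∨ ¬x5 ∨ ¬x1) ∧ (¬x4 ∨ x2)

((x5 ⊕ x1) ∧ x2) ↔ x4
≡ (((x5 ⊕ x1) ∧ x2) → x4) ∧ (x4 → ((x5 ⊕ x1) ∧ x2))
≡ (¬((x5 ⊕ x1) ∧ x2) ∨ x4) ∧ (x4 → ((x5 ⊕ x1) ∧ x2))
≡ (¬((x5 ∨ x1) ∧ ¬(x5 ∧ x1) ∧ x2) ∨ x4) ∧ (x4 → ((x5 ⊕ x1) ∧ x2))
≡ (¬((x5 ∨ x1) ∧ ¬(x5 ∧ x1) ∧ x2) ∨ x4) ∧ (¬x4 ∨ ((x5 ⊕ x1) ∧ x2))
≡ (¬((x5 ∨ x1) ∧ ¬(x5 ∧ x1) ∧ x2) ∨ x4) ∧ (¬x4 ∨ ((x5 ∨ x1) ∧ ¬(x5 ∧ x1) ∧ x2))
≡ (¬(x5 ∨ x1) ∨ ¬¬(x5 ∧ x1) ∨ ¬x2 ∨ x4) ∧ (¬x4 ∨ ((x5 ∨ x1) ∧ ¬(x5 ∧ x1) ∧ x2))
≡ ((¬x5 ∧ ¬x1) ∨ ¬¬(x5 ∧ x1) ∨ ¬x2 ∨ x4) ∧ (¬x4 ∨ ((x5 ∨ x1) ∧ ¬(x5 ∧ x1) ∧ x2))
≡ ((¬x5 ∧ ¬x1) ∨ (x5 ∧ x1) ∨ ¬x2 ∨ x4) ∧ (¬x4 ∨ ((x5 ∨ x1) ∧ ¬(x5 ∧ x1) ∧ x2))
≡ ((¬x5 ∧ ¬x1) ∨ (x5 ∧ x1) ∨ ¬x2 ∨ x4) ∧ (¬x4 ∨ ((x5 ∨ x1) ∧ (¬x5 ∨ ¬x1) ∧ x2))
≡ (¬x5 ∨ x5 ∨ ¬x2 ∨ x4) ∧ (¬x5 ∨ x1 ∨ ¬x2 ∨ x4) ∧ (¬x1 ∨ x5 ∨ ¬x2 ∨ x4) ∧ (¬x1 ∨ x1 ∨ ¬x2 ∨ x4) ∧ (¬x4 ∨ x5 ∨ x1) ∧ (¬x4 ∨ ¬x5 ∨ ¬x1) ∧ (¬x4 ∨ x2)
≡ (¬x5 ∨ x1 ∨ ¬x2 ∨ x4) ∧ (¬x1 ∨ x5 ∨ ¬x2 ∨ x4) ∧ (¬x4 ∨ x5 ∨ x1) ∧ (¬x4 ∨ ¬x5 ∨ ¬x1) ∧ (¬x4 ∨ x2)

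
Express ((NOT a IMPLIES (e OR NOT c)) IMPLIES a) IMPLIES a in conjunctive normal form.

((NOT a IMPLIES (e OR NOT c)) IMPLIES a) IMPLIES a
⇔ NOT ((NOT a IMPLIES (e OR NOT c)) IMPLIES a) OR a   [eliminate IMPLIES]
⇔ NOT (NOT (NOT a IMPLIES (e OR NOT c)) OR a) OR a   [eliminate IMPLIES]
⇔ NOT (NOT (NOT NOT a OR e OR NOT c) OR a) OR a   [eliminate IMPLIES]
⇔ (NOT NOT (NOT NOT a OR e OR NOT c) AND NOT a) OR a   [De Morgan]
⇔ ((NOT NOT a OR e OR NOT c) AND NOT a) OR a   [double negation]
⇔ ((a OR e OR NOT c) AND NOT a) OR a   [double negation]
⇔ (a OR e OR NOT c OR a) AND (NOT a OR a)   [distribute OR over AND]
⇔ a OR e OR NOT c   [simplify]

a OR e OR NOT c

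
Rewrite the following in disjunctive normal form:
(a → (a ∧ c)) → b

(a → (a ∧ c)) → b
⇔ ¬(a → (a ∧ c)) ∨ b
⇔ ¬(¬a ∨ (a ∧ c)) ∨ b
⇔ (¬¬a ∧ ¬(a ∧ c)) ∨ b
⇔ (a ∧ ¬(a ∧ c)) ∨ b
⇔ (a ∧ (¬a ∨ ¬c)) ∨ b
⇔ (a ∧ ¬a) ∨ (a ∧ ¬c) ∨ b
⇔ (a ∧ ¬c) ∨ b

(a ∧ ¬c) ∨ b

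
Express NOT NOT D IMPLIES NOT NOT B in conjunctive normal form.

NOT D OR B

NOT NOT D IMPLIES NOT NOT B
⇔ NOT NOT NOT D OR NOT NOT B   [eliminate IMPLIES]
⇔ NOT D OR NOT NOT B   [double negation]
⇔ NOT D OR B   [double negation]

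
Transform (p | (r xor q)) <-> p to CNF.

(p | (r xor q)) <-> p
= ((p | (r xor q)) -> p) & (p -> (p | (r xor q)))   — eliminate <->
= (~(p | (r xor q)) | p) & (p -> (p | (r xor q)))   — eliminate ->
= (~(p | ((r | q) & ~(r & q))) | p) & (p -> (p | (r xor q)))   — expand xor
= (~(p | ((r | q) & ~(r & q))) | p) & (~p | p | (r xor q))   — eliminate ->
= (~(p | ((r | q) & ~(r & q))) | p) & (~p | p | ((r | q) & ~(r & q)))   — expand xor
= ((~p & ~((r | q) & ~(r & q))) | p) & (~p | p | ((r | q) & ~(r & q)))   — De Morgan
= ((~p & (~(r | q) | ~~(r & q))) | p) & (~p | p | ((r | q) & ~(r & q)))   — De Morgan
= ((~p & ((~r & ~q) | ~~(r & q))) | p) & (~p | p | ((r | q) & ~(r & q)))   — De Morgan
= ((~p & ((~r & ~q) | (r & q))) | p) & (~p | p | ((r | q) & ~(r & q)))   — double negation
= ((~p & ((~r & ~q) | (r & q))) | p) & (~p | p | ((r | q) & (~r | ~q)))   — De Morgan
= (~p | p) & (~r | r | p) & (~r | q | p) & (~q | r | p) & (~q | q | p) & (~p | p | r | q) & (~p | p | ~r | ~q)   — distribute | over &
= (~r | q | p) & (~q | r | p)   — simplify

(~r | q | p) & (~q | r | p)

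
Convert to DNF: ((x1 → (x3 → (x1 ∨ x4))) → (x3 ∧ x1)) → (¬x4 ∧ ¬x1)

¬x1 ∨ ¬x3

((x1 → (x3 → (x1 ∨ x4))) → (x3 ∧ x1)) → (¬x4 ∧ ¬x1)
= ¬((x1 → (x3 → (x1 ∨ x4))) → (x3 ∧ x1)) ∨ (¬x4 ∧ ¬x1)   (eliminate →)
= ¬(¬(x1 → (x3 → (x1 ∨ x4))) ∨ (x3 ∧ x1)) ∨ (¬x4 ∧ ¬x1)   (eliminate →)
= ¬(¬(¬x1 ∨ (x3 → (x1 ∨ x4))) ∨ (x3 ∧ x1)) ∨ (¬x4 ∧ ¬x1)   (eliminate →)
= ¬(¬(¬x1 ∨ ¬x3 ∨ x1 ∨ x4) ∨ (x3 ∧ x1)) ∨ (¬x4 ∧ ¬x1)   (eliminate →)
= (¬¬(¬x1 ∨ ¬x3 ∨ x1 ∨ x4) ∧ ¬(x3 ∧ x1)) ∨ (¬x4 ∧ ¬x1)   (De Morgan)
= ((¬x1 ∨ ¬x3 ∨ x1 ∨ x4) ∧ ¬(x3 ∧ x1)) ∨ (¬x4 ∧ ¬x1)   (double negation)
= ((¬x1 ∨ ¬x3 ∨ x1 ∨ x4) ∧ (¬x3 ∨ ¬x1)) ∨ (¬x4 ∧ ¬x1)   (De Morgan)
= (¬x1 ∧ ¬x3) ∨ (¬x1 ∧ ¬x1) ∨ (¬x3 ∧ ¬x3) ∨ (¬x3 ∧ ¬x1) ∨ (x1 ∧ ¬x3) ∨ (x1 ∧ ¬x1) ∨ (x4 ∧ ¬x3) ∨ (x4 ∧ ¬x1) ∨ (¬x4 ∧ ¬x1)   (distribute ∧ over ∨)
= ¬x1 ∨ ¬x3   (simplify)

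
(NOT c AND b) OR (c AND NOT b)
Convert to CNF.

(NOT c OR NOT b) AND (b OR c)

(NOT c AND b) OR (c AND NOT b)
≡ (NOT c OR c) AND (NOT c OR NOT b) AND (b OR c) AND (b OR NOT b)   (distribute OR over AND)
≡ (NOT c OR NOT b) AND (b OR c)   (simplify)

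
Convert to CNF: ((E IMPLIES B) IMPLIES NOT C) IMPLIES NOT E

(NOT E OR B) AND (C OR NOT E)

((E IMPLIES B) IMPLIES NOT C) IMPLIES NOT E
⇔ NOT ((E IMPLIES B) IMPLIES NOT C) OR NOT E   — eliminate IMPLIES
⇔ NOT (NOT (E IMPLIES B) OR NOT C) OR NOT E   — eliminate IMPLIES
⇔ NOT (NOT (NOT E OR B) OR NOT C) OR NOT E   — eliminate IMPLIES
⇔ (NOT NOT (NOT E OR B) AND NOT NOT C) OR NOT E   — De Morgan
⇔ ((NOT E OR B) AND NOT NOT C) OR NOT E   — double negation
⇔ ((NOT E OR B) AND C) OR NOT E   — double negation
⇔ (NOT E OR B OR NOT E) AND (C OR NOT E)   — distribute OR over AND
⇔ (NOT E OR B) AND (C OR NOT E)   — simplify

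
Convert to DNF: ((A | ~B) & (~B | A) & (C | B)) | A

((A | ~B) & (~B | A) & (C | B)) | A
≡ (A & ~B & C) | (A & ~B & B) | (A & A & C) | (A & A & B) | (~B & ~B & C) | (~B & ~B & B) | (~B & A & C) | (~B & A & B) | A   [distribute & over |]
≡ (~B & C) | A   [simplify]

(~B & C) | A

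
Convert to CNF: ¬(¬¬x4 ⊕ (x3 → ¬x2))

¬(¬¬x4 ⊕ (x3 → ¬x2))
⇔ ¬((¬¬x4 ∨ (x3 → ¬x2)) ∧ ¬(¬¬x4 ∧ (x3 → ¬x2)))   [expand ⊕]
⇔ ¬((¬¬x4 ∨ ¬x3 ∨ ¬x2) ∧ ¬(¬¬x4 ∧ (x3 → ¬x2)))   [eliminate →]
⇔ ¬((¬¬x4 ∨ ¬x3 ∨ ¬x2) ∧ ¬(¬¬x4 ∧ (¬x3 ∨ ¬x2)))   [eliminate →]
⇔ ¬(¬¬x4 ∨ ¬x3 ∨ ¬x2) ∨ ¬¬(¬¬x4 ∧ (¬x3 ∨ ¬x2))   [De Morgan]
⇔ (¬¬¬x4 ∧ ¬¬x3 ∧ ¬¬x2) ∨ ¬¬(¬¬x4 ∧ (¬x3 ∨ ¬x2))   [De Morgan]
⇔ (¬x4 ∧ ¬¬x3 ∧ ¬¬x2) ∨ ¬¬(¬¬x4 ∧ (¬x3 ∨ ¬x2))   [double negation]
⇔ (¬x4 ∧ x3 ∧ ¬¬x2) ∨ ¬¬(¬¬x4 ∧ (¬x3 ∨ ¬x2))   [double negation]
⇔ (¬x4 ∧ x3 ∧ x2) ∨ ¬¬(¬¬x4 ∧ (¬x3 ∨ ¬x2))   [double negation]
⇔ (¬x4 ∧ x3 ∧ x2) ∨ (¬¬x4 ∧ (¬x3 ∨ ¬x2))   [double negation]
⇔ (¬x4 ∧ x3 ∧ x2) ∨ (x4 ∧ (¬x3 ∨ ¬x2))   [double negation]
⇔ (¬x4 ∨ x4) ∧ (¬x4 ∨ ¬x3 ∨ ¬x2) ∧ (x3 ∨ x4) ∧ (x3 ∨ ¬x3 ∨ ¬x2) ∧ (x2 ∨ x4) ∧ (x2 ∨ ¬x3 ∨ ¬x2)   [distribute ∨ over ∧]
⇔ (¬x4 ∨ ¬x3 ∨ ¬x2) ∧ (x3 ∨ x4) ∧ (x2 ∨ x4)   [simplify]

(¬x4 ∨ ¬x3 ∨ ¬x2) ∧ (x3 ∨ x4) ∧ (x2 ∨ x4)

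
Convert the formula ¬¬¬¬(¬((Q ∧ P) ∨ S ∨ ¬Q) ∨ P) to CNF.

(¬S ∨ P) ∧ (Q ∨ P)

¬¬¬¬(¬((Q ∧ P) ∨ S ∨ ¬Q) ∨ P)
≡ ¬¬(¬((Q ∧ P) ∨ S ∨ ¬Q) ∨ P)   — double negation
≡ ¬((Q ∧ P) ∨ S ∨ ¬Q) ∨ P   — double negation
≡ (¬(Q ∧ P) ∧ ¬S ∧ ¬¬Q) ∨ P   — De Morgan
≡ ((¬Q ∨ ¬P) ∧ ¬S ∧ ¬¬Q) ∨ P   — De Morgan
≡ ((¬Q ∨ ¬P) ∧ ¬S ∧ Q) ∨ P   — double negation
≡ (¬Q ∨ ¬P ∨ P) ∧ (¬S ∨ P) ∧ (Q ∨ P)   — distribute ∨ over ∧
≡ (¬S ∨ P) ∧ (Q ∨ P)   — simplify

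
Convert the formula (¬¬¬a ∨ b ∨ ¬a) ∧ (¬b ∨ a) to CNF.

(¬¬¬a ∨ b ∨ ¬a) ∧ (¬b ∨ a)
≡ (¬a ∨ b ∨ ¬a) ∧ (¬b ∨ a)   [double negation]
≡ (¬a ∨ b) ∧ (¬b ∨ a)   [simplify]

(¬a ∨ b) ∧ (¬b ∨ a)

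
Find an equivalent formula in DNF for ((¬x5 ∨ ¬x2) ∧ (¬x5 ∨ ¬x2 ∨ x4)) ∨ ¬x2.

((¬x5 ∨ ¬x2) ∧ (¬x5 ∨ ¬x2 ∨ x4)) ∨ ¬x2
⇔ (¬x5 ∧ ¬x5) ∨ (¬x5 ∧ ¬x2) ∨ (¬x5 ∧ x4) ∨ (¬x2 ∧ ¬x5) ∨ (¬x2 ∧ ¬x2) ∨ (¬x2 ∧ x4) ∨ ¬x2   (distribute ∧ over ∨)
⇔ ¬x5 ∨ ¬x2   (simplify)

¬x5 ∨ ¬x2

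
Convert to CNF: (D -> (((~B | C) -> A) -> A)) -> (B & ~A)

(D | B) & (B | A) & ~A

(D -> (((~B | C) -> A) -> A)) -> (B & ~A)
≡ ~(D -> (((~B | C) -> A) -> A)) | (B & ~A)   [eliminate ->]
≡ ~(~D | (((~B | C) -> A) -> A)) | (B & ~A)   [eliminate ->]
≡ ~(~D | ~((~B | C) -> A) | A) | (B & ~A)   [eliminate ->]
≡ ~(~D | ~(~(~B | C) | A) | A) | (B & ~A)   [eliminate ->]
≡ (~~D & ~~(~(~B | C) | A) & ~A) | (B & ~A)   [De Morgan]
≡ (D & ~~(~(~B | C) | A) & ~A) | (B & ~A)   [double negation]
≡ (D & (~(~B | C) | A) & ~A) | (B & ~A)   [double negation]
≡ (D & ((~~B & ~C) | A) & ~A) | (B & ~A)   [De Morgan]
≡ (D & ((B & ~C) | A) & ~A) | (B & ~A)   [double negation]
≡ (D | B) & (D | ~A) & (B | A | B) & (B | A | ~A) & (~C | A | B) & (~C | A | ~A) & (~A | B) & (~A | ~A)   [distribute | over &]
≡ (D | B) & (B | A) & ~A   [simplify]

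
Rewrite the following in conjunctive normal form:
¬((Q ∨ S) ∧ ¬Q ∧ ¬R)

¬S ∨ Q ∨ R

¬((Q ∨ S) ∧ ¬Q ∧ ¬R)
⇔ ¬(Q ∨ S) ∨ ¬¬Q ∨ ¬¬R   — De Morgan
⇔ (¬Q ∧ ¬S) ∨ ¬¬Q ∨ ¬¬R   — De Morgan
⇔ (¬Q ∧ ¬S) ∨ Q ∨ ¬¬R   — double negation
⇔ (¬Q ∧ ¬S) ∨ Q ∨ R   — double negation
⇔ (¬Q ∨ Q ∨ R) ∧ (¬S ∨ Q ∨ R)   — distribute ∨ over ∧
⇔ ¬S ∨ Q ∨ R   — simplify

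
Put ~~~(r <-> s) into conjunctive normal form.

~~~(r <-> s)
⇔ ~~~((r -> s) & (s -> r))   (eliminate <->)
⇔ ~~~((~r | s) & (s -> r))   (eliminate ->)
⇔ ~~~((~r | s) & (~s | r))   (eliminate ->)
⇔ ~((~r | s) & (~s | r))   (double negation)
⇔ ~(~r | s) | ~(~s | r)   (De Morgan)
⇔ (~~r & ~s) | ~(~s | r)   (De Morgan)
⇔ (r & ~s) | ~(~s | r)   (double negation)
⇔ (r & ~s) | (~~s & ~r)   (De Morgan)
⇔ (r & ~s) | (s & ~r)   (double negation)
⇔ (r | s) & (r | ~r) & (~s | s) & (~s | ~r)   (distribute | over &)
⇔ (r | s) & (~s | ~r)   (simplify)

(r | s) & (~s | ~r)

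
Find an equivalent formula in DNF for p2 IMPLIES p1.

p2 IMPLIES p1
= NOT p2 OR p1

NOT p2 OR p1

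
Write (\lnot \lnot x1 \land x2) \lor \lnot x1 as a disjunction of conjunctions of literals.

(\lnot \lnot x1 \land x2) \lor \lnot x1
⇔ (x1 \land x2) \lor \lnot x1   [double negation]

(x1 \land x2) \lor \lnot x1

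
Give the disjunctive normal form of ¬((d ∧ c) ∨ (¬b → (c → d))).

¬((d ∧ c) ∨ (¬b → (c → d)))
= ¬((d ∧ c) ∨ ¬¬b ∨ (c → d))   [eliminate →]
= ¬((d ∧ c) ∨ ¬¬b ∨ ¬c ∨ d)   [eliminate →]
= ¬(d ∧ c) ∧ ¬¬¬b ∧ ¬¬c ∧ ¬d   [De Morgan]
= (¬d ∨ ¬c) ∧ ¬¬¬b ∧ ¬¬c ∧ ¬d   [De Morgan]
= (¬d ∨ ¬c) ∧ ¬b ∧ ¬¬c ∧ ¬d   [double negation]
= (¬d ∨ ¬c) ∧ ¬b ∧ c ∧ ¬d   [double negation]
= (¬d ∧ ¬b ∧ c ∧ ¬d) ∨ (¬c ∧ ¬b ∧ c ∧ ¬d)   [distribute ∧ over ∨]
= ¬d ∧ ¬b ∧ c   [simplify]

¬d ∧ ¬b ∧ c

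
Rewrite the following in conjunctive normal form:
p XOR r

p XOR r
⇔ (p OR r) AND NOT (p AND r)   [expand XOR]
⇔ (p OR r) AND (NOT p OR NOT r)   [De Morgan]

(p OR r) AND (NOT p OR NOT r)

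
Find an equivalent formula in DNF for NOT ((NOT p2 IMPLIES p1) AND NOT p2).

NOT ((NOT p2 IMPLIES p1) AND NOT p2)
⇔ NOT ((NOT NOT p2 OR p1) AND NOT p2)
⇔ NOT (NOT NOT p2 OR p1) OR NOT NOT p2
⇔ (NOT NOT NOT p2 AND NOT p1) OR NOT NOT p2
⇔ (NOT p2 AND NOT p1) OR NOT NOT p2
⇔ (NOT p2 AND NOT p1) OR p2

(NOT p2 AND NOT p1) OR p2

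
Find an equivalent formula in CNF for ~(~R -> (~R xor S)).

~R & (R | S)

~(~R -> (~R xor S))
= ~(~~R | (~R xor S))
= ~(~~R | ((~R | S) & ~(~R & S)))
= ~~~R & ~((~R | S) & ~(~R & S))
= ~R & ~((~R | S) & ~(~R & S))
= ~R & (~(~R | S) | ~~(~R & S))
= ~R & ((~~R & ~S) | ~~(~R & S))
= ~R & ((R & ~S) | ~~(~R & S))
= ~R & ((R & ~S) | (~R & S))
= ~R & (R | ~R) & (R | S) & (~S | ~R) & (~S | S)
= ~R & (R | S)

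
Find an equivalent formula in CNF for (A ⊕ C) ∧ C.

(¬A ∨ ¬C) ∧ C

(A ⊕ C) ∧ C
≡ (A ∨ C) ∧ ¬(A ∧ C) ∧ C   [expand ⊕]
≡ (A ∨ C) ∧ (¬A ∨ ¬C) ∧ C   [De Morgan]
≡ (¬A ∨ ¬C) ∧ C   [simplify]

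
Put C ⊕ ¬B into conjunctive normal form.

(C ∨ ¬B) ∧ (¬C ∨ B)

C ⊕ ¬B
⇔ (C ∨ ¬B) ∧ ¬(C ∧ ¬B)   — expand ⊕
⇔ (C ∨ ¬B) ∧ (¬C ∨ ¬¬B)   — De Morgan
⇔ (C ∨ ¬B) ∧ (¬C ∨ B)   — double negation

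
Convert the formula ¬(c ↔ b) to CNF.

¬(c ↔ b)
≡ ¬((c → b) ∧ (b → c))   [eliminate ↔]
≡ ¬((¬c ∨ b) ∧ (b → c))   [eliminate →]
≡ ¬((¬c ∨ b) ∧ (¬b ∨ c))   [eliminate →]
≡ ¬(¬c ∨ b) ∨ ¬(¬b ∨ c)   [De Morgan]
≡ (¬¬c ∧ ¬b) ∨ ¬(¬b ∨ c)   [De Morgan]
≡ (c ∧ ¬b) ∨ ¬(¬b ∨ c)   [double negation]
≡ (c ∧ ¬b) ∨ (¬¬b ∧ ¬c)   [De Morgan]
≡ (c ∧ ¬b) ∨ (b ∧ ¬c)   [double negation]
≡ (c ∨ b) ∧ (c ∨ ¬c) ∧ (¬b ∨ b) ∧ (¬b ∨ ¬c)   [distribute ∨ over ∧]
≡ (c ∨ b) ∧ (¬b ∨ ¬c)   [simplify]

(c ∨ b) ∧ (¬b ∨ ¬c)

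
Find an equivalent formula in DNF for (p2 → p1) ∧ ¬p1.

¬p2 ∧ ¬p1

(p2 → p1) ∧ ¬p1
≡ (¬p2 ∨ p1) ∧ ¬p1   [eliminate →]
≡ (¬p2 ∧ ¬p1) ∨ (p1 ∧ ¬p1)   [distribute ∧ over ∨]
≡ ¬p2 ∧ ¬p1   [simplify]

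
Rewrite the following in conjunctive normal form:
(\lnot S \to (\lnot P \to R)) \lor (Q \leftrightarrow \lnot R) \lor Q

S \lor P \lor R \lor Q

(\lnot S \to (\lnot P \to R)) \lor (Q \leftrightarrow \lnot R) \lor Q
≡ \lnot \lnot S \lor (\lnot P \to R) \lor (Q \leftrightarrow \lnot R) \lor Q   (eliminate \to)
≡ \lnot \lnot S \lor \lnot \lnot P \lor R \lor (Q \leftrightarrow \lnot R) \lor Q   (eliminate \to)
≡ \lnot \lnot S \lor \lnot \lnot P \lor R \lor (Q \to \lnot R) \land (\lnot R \to Q) \lor Q   (eliminate \leftrightarrow)
≡ \lnot \lnot S \lor \lnot \lnot P \lor R \lor (\lnot Q \lor \lnot R) \land (\lnot R \to Q) \lor Q   (eliminate \to)
≡ \lnot \lnot S \lor \lnot \lnot P \lor R \lor (\lnot Q \lor \lnot R) \land (\lnot \lnot R \lor Q) \lor Q   (eliminate \to)
≡ S \lor \lnot \lnot P \lor R \lor (\lnot Q \lor \lnot R) \land (\lnot \lnot R \lor Q) \lor Q   (double negation)
≡ S \lor P \lor R \lor (\lnot Q \lor \lnot R) \land (\lnot \lnot R \lor Q) \lor Q   (double negation)
≡ S \lor P \lor R \lor (\lnot Q \lor \lnot R) \land (R \lor Q) \lor Q   (double negation)
≡ (S \lor P \lor R \lor \lnot Q \lor \lnot R \lor Q) \land (S \lor P \lor R \lor R \lor Q \lor Q)   (distribute \lor over \land)
≡ S \lor P \lor R \lor Q   (simplify)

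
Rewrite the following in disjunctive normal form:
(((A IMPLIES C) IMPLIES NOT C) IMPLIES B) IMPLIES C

(NOT C AND NOT B) OR C

(((A IMPLIES C) IMPLIES NOT C) IMPLIES B) IMPLIES C
= NOT (((A IMPLIES C) IMPLIES NOT C) IMPLIES B) OR C   [eliminate IMPLIES]
= NOT (NOT ((A IMPLIES C) IMPLIES NOT C) OR B) OR C   [eliminate IMPLIES]
= NOT (NOT (NOT (A IMPLIES C) OR NOT C) OR B) OR C   [eliminate IMPLIES]
= NOT (NOT (NOT (NOT A OR C) OR NOT C) OR B) OR C   [eliminate IMPLIES]
= (NOT NOT (NOT (NOT A OR C) OR NOT C) AND NOT B) OR C   [De Morgan]
= ((NOT (NOT A OR C) OR NOT C) AND NOT B) OR C   [double negation]
= (((NOT NOT A AND NOT C) OR NOT C) AND NOT B) OR C   [De Morgan]
= (((A AND NOT C) OR NOT C) AND NOT B) OR C   [double negation]
= (A AND NOT C AND NOT B) OR (NOT C AND NOT B) OR C   [distribute AND over OR]
= (NOT C AND NOT B) OR C   [simplify]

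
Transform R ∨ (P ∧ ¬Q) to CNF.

(R ∨ P) ∧ (R ∨ ¬Q)

R ∨ (P ∧ ¬Q)
= (R ∨ P) ∧ (R ∨ ¬Q)   (distribute ∨ over ∧)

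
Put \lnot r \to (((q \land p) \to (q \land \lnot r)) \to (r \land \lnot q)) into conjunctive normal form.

(r \lor q) \land (r \lor p) \land (r \lor \lnot q)

\lnot r \to (((q \land p) \to (q \land \lnot r)) \to (r \land \lnot q))
⇔ \lnot \lnot r \lor (((q \land p) \to (q \land \lnot r)) \to (r \land \lnot q))
⇔ \lnot \lnot r \lor \lnot ((q \land p) \to (q \land \lnot r)) \lor (r \land \lnot q)
⇔ \lnot \lnot r \lor \lnot (\lnot (q \land p) \lor (q \land \lnot r)) \lor (r \land \lnot q)
⇔ r \lor \lnot (\lnot (q \land p) \lor (q \land \lnot r)) \lor (r \land \lnot q)
⇔ r \lor (\lnot \lnot (q \land p) \land \lnot (q \land \lnot r)) \lor (r \land \lnot q)
⇔ r \lor (q \land p \land \lnot (q \land \lnot r)) \lor (r \land \lnot q)
⇔ r \lor (q \land p \land (\lnot q \lor \lnot \lnot r)) \lor (r \land \lnot q)
⇔ r \lor (q \land p \land (\lnot q \lor r)) \lor (r \land \lnot q)
⇔ (r \lor q \lor r) \land (r \lor q \lor \lnot q) \land (r \lor p \lor r) \land (r \lor p \lor \lnot q) \land (r \lor \lnot q \lor r \lor r) \land (r \lor \lnot q \lor r \lor \lnot q)
⇔ (r \lor q) \land (r \lor p) \land (r \lor \lnot q)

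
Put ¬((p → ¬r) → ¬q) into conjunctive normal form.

(¬p ∨ ¬r) ∧ q

¬((p → ¬r) → ¬q)
≡ ¬(¬(p → ¬r) ∨ ¬q)   [eliminate →]
≡ ¬(¬(¬p ∨ ¬r) ∨ ¬q)   [eliminate →]
≡ ¬¬(¬p ∨ ¬r) ∧ ¬¬q   [De Morgan]
≡ (¬p ∨ ¬r) ∧ ¬¬q   [double negation]
≡ (¬p ∨ ¬r) ∧ q   [double negation]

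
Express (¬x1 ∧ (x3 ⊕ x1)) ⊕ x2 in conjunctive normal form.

(¬x1 ∧ (x3 ⊕ x1)) ⊕ x2
= ((¬x1 ∧ (x3 ⊕ x1)) ∨ x2) ∧ ¬(¬x1 ∧ (x3 ⊕ x1) ∧ x2)   (expand ⊕)
= ((¬x1 ∧ (x3 ∨ x1) ∧ ¬(x3 ∧ x1)) ∨ x2) ∧ ¬(¬x1 ∧ (x3 ⊕ x1) ∧ x2)   (expand ⊕)
= ((¬x1 ∧ (x3 ∨ x1) ∧ ¬(x3 ∧ x1)) ∨ x2) ∧ ¬(¬x1 ∧ (x3 ∨ x1) ∧ ¬(x3 ∧ x1) ∧ x2)   (expand ⊕)
= ((¬x1 ∧ (x3 ∨ x1) ∧ (¬x3 ∨ ¬x1)) ∨ x2) ∧ ¬(¬x1 ∧ (x3 ∨ x1) ∧ ¬(x3 ∧ x1) ∧ x2)   (De Morgan)
= ((¬x1 ∧ (x3 ∨ x1) ∧ (¬x3 ∨ ¬x1)) ∨ x2) ∧ (¬¬x1 ∨ ¬(x3 ∨ x1) ∨ ¬¬(x3 ∧ x1) ∨ ¬x2)   (De Morgan)
= ((¬x1 ∧ (x3 ∨ x1) ∧ (¬x3 ∨ ¬x1)) ∨ x2) ∧ (x1 ∨ ¬(x3 ∨ x1) ∨ ¬¬(x3 ∧ x1) ∨ ¬x2)   (double negation)
= ((¬x1 ∧ (x3 ∨ x1) ∧ (¬x3 ∨ ¬x1)) ∨ x2) ∧ (x1 ∨ (¬x3 ∧ ¬x1) ∨ ¬¬(x3 ∧ x1) ∨ ¬x2)   (De Morgan)
= ((¬x1 ∧ (x3 ∨ x1) ∧ (¬x3 ∨ ¬x1)) ∨ x2) ∧ (x1 ∨ (¬x3 ∧ ¬x1) ∨ (x3 ∧ x1) ∨ ¬x2)   (double negation)
= (¬x1 ∨ x2) ∧ (x3 ∨ x1 ∨ x2) ∧ (¬x3 ∨ ¬x1 ∨ x2) ∧ (x1 ∨ ¬x3 ∨ x3 ∨ ¬x2) ∧ (x1 ∨ ¬x3 ∨ x1 ∨ ¬x2) ∧ (x1 ∨ ¬x1 ∨ x3 ∨ ¬x2) ∧ (x1 ∨ ¬x1 ∨ x1 ∨ ¬x2)   (distribute ∨ over ∧)
= (¬x1 ∨ x2) ∧ (x3 ∨ x1 ∨ x2) ∧ (x1 ∨ ¬x3 ∨ ¬x2)   (simplify)

(¬x1 ∨ x2) ∧ (x3 ∨ x1 ∨ x2) ∧ (x1 ∨ ¬x3 ∨ ¬x2)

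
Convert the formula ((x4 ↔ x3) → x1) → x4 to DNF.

((x4 ↔ x3) → x1) → x4
⇔ ¬((x4 ↔ x3) → x1) ∨ x4   [eliminate →]
⇔ ¬(¬(x4 ↔ x3) ∨ x1) ∨ x4   [eliminate →]
⇔ ¬(¬((x4 → x3) ∧ (x3 → x4)) ∨ x1) ∨ x4   [eliminate ↔]
⇔ ¬(¬((¬x4 ∨ x3) ∧ (x3 → x4)) ∨ x1) ∨ x4   [eliminate →]
⇔ ¬(¬((¬x4 ∨ x3) ∧ (¬x3 ∨ x4)) ∨ x1) ∨ x4   [eliminate →]
⇔ (¬¬((¬x4 ∨ x3) ∧ (¬x3 ∨ x4)) ∧ ¬x1) ∨ x4   [De Morgan]
⇔ ((¬x4 ∨ x3) ∧ (¬x3 ∨ x4) ∧ ¬x1) ∨ x4   [double negation]
⇔ (¬x4 ∧ ¬x3 ∧ ¬x1) ∨ (¬x4 ∧ x4 ∧ ¬x1) ∨ (x3 ∧ ¬x3 ∧ ¬x1) ∨ (x3 ∧ x4 ∧ ¬x1) ∨ x4   [distribute ∧ over ∨]
⇔ (¬x4 ∧ ¬x3 ∧ ¬x1) ∨ x4   [simplify]

(¬x4 ∧ ¬x3 ∧ ¬x1) ∨ x4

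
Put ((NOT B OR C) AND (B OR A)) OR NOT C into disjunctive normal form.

((NOT B OR C) AND (B OR A)) OR NOT C
= (NOT B AND B) OR (NOT B AND A) OR (C AND B) OR (C AND A) OR NOT C   — distribute AND over OR
= (NOT B AND A) OR (C AND B) OR (C AND A) OR NOT C   — simplify

(NOT B AND A) OR (C AND B) OR (C AND A) OR NOT C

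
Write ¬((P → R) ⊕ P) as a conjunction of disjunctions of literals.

¬((P → R) ⊕ P)
≡ ¬(((P → R) ∨ P) ∧ ¬((P → R) ∧ P))   [expand ⊕]
≡ ¬((¬P ∨ R ∨ P) ∧ ¬((P → R) ∧ P))   [eliminate →]
≡ ¬((¬P ∨ R ∨ P) ∧ ¬((¬P ∨ R) ∧ P))   [eliminate →]
≡ ¬(¬P ∨ R ∨ P) ∨ ¬¬((¬P ∨ R) ∧ P)   [De Morgan]
≡ (¬¬P ∧ ¬R ∧ ¬P) ∨ ¬¬((¬P ∨ R) ∧ P)   [De Morgan]
≡ (P ∧ ¬R ∧ ¬P) ∨ ¬¬((¬P ∨ R) ∧ P)   [double negation]
≡ (P ∧ ¬R ∧ ¬P) ∨ ((¬P ∨ R) ∧ P)   [double negation]
≡ (P ∨ ¬P ∨ R) ∧ (P ∨ P) ∧ (¬R ∨ ¬P ∨ R) ∧ (¬R ∨ P) ∧ (¬P ∨ ¬P ∨ R) ∧ (¬P ∨ P)   [distribute ∨ over ∧]
≡ P ∧ (¬P ∨ R)   [simplify]

P ∧ (¬P ∨ R)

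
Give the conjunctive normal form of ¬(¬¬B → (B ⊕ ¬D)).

¬(¬¬B → (B ⊕ ¬D))
= ¬(¬¬¬B ∨ (B ⊕ ¬D))   [eliminate →]
= ¬(¬¬¬B ∨ ((B ∨ ¬D) ∧ ¬(B ∧ ¬D)))   [expand ⊕]
= ¬¬¬¬B ∧ ¬((B ∨ ¬D) ∧ ¬(B ∧ ¬D))   [De Morgan]
= ¬¬B ∧ ¬((B ∨ ¬D) ∧ ¬(B ∧ ¬D))   [double negation]
= B ∧ ¬((B ∨ ¬D) ∧ ¬(B ∧ ¬D))   [double negation]
= B ∧ (¬(B ∨ ¬D) ∨ ¬¬(B ∧ ¬D))   [De Morgan]
= B ∧ ((¬B ∧ ¬¬D) ∨ ¬¬(B ∧ ¬D))   [De Morgan]
= B ∧ ((¬B ∧ D) ∨ ¬¬(B ∧ ¬D))   [double negation]
= B ∧ ((¬B ∧ D) ∨ (B ∧ ¬D))   [double negation]
= B ∧ (¬B ∨ B) ∧ (¬B ∨ ¬D) ∧ (D ∨ B) ∧ (D ∨ ¬D)   [distribute ∨ over ∧]
= B ∧ (¬B ∨ ¬D)   [simplify]

B ∧ (¬B ∨ ¬D)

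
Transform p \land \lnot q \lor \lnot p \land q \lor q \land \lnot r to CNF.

(p \lor q) \land (\lnot q \lor \lnot p \lor \lnot r)

p \land \lnot q \lor \lnot p \land q \lor q \land \lnot r
⇔ (p \lor \lnot p \lor q) \land (p \lor \lnot p \lor \lnot r) \land (p \lor q \lor q) \land (p \lor q \lor \lnot r) \land (\lnot q \lor \lnot p \lor q) \land (\lnot q \lor \lnot p \lor \lnot r) \land (\lnot q \lor q \lor q) \land (\lnot q \lor q \lor \lnot r)
⇔ (p \lor q) \land (\lnot q \lor \lnot p \lor \lnot r)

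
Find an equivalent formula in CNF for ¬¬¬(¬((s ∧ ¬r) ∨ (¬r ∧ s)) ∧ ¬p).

(s ∨ p) ∧ (¬r ∨ p)

¬¬¬(¬((s ∧ ¬r) ∨ (¬r ∧ s)) ∧ ¬p)
≡ ¬(¬((s ∧ ¬r) ∨ (¬r ∧ s)) ∧ ¬p)   [double negation]
≡ ¬¬((s ∧ ¬r) ∨ (¬r ∧ s)) ∨ ¬¬p   [De Morgan]
≡ (s ∧ ¬r) ∨ (¬r ∧ s) ∨ ¬¬p   [double negation]
≡ (s ∧ ¬r) ∨ (¬r ∧ s) ∨ p   [double negation]
≡ (s ∨ ¬r ∨ p) ∧ (s ∨ s ∨ p) ∧ (¬r ∨ ¬r ∨ p) ∧ (¬r ∨ s ∨ p)   [distribute ∨ over ∧]
≡ (s ∨ p) ∧ (¬r ∨ p)   [simplify]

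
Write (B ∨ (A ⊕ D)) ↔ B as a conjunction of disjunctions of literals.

(¬A ∨ D ∨ B) ∧ (¬D ∨ A ∨ B)

(B ∨ (A ⊕ D)) ↔ B
⇔ ((B ∨ (A ⊕ D)) → B) ∧ (B → (B ∨ (A ⊕ D)))   [eliminate ↔]
⇔ (¬(B ∨ (A ⊕ D)) ∨ B) ∧ (B → (B ∨ (A ⊕ D)))   [eliminate →]
⇔ (¬(B ∨ ((A ∨ D) ∧ ¬(A ∧ D))) ∨ B) ∧ (B → (B ∨ (A ⊕ D)))   [expand ⊕]
⇔ (¬(B ∨ ((A ∨ D) ∧ ¬(A ∧ D))) ∨ B) ∧ (¬B ∨ B ∨ (A ⊕ D))   [eliminate →]
⇔ (¬(B ∨ ((A ∨ D) ∧ ¬(A ∧ D))) ∨ B) ∧ (¬B ∨ B ∨ ((A ∨ D) ∧ ¬(A ∧ D)))   [expand ⊕]
⇔ ((¬B ∧ ¬((A ∨ D) ∧ ¬(A ∧ D))) ∨ B) ∧ (¬B ∨ B ∨ ((A ∨ D) ∧ ¬(A ∧ D)))   [De Morgan]
⇔ ((¬B ∧ (¬(A ∨ D) ∨ ¬¬(A ∧ D))) ∨ B) ∧ (¬B ∨ B ∨ ((A ∨ D) ∧ ¬(A ∧ D)))   [De Morgan]
⇔ ((¬B ∧ ((¬A ∧ ¬D) ∨ ¬¬(A ∧ D))) ∨ B) ∧ (¬B ∨ B ∨ ((A ∨ D) ∧ ¬(A ∧ D)))   [De Morgan]
⇔ ((¬B ∧ ((¬A ∧ ¬D) ∨ (A ∧ D))) ∨ B) ∧ (¬B ∨ B ∨ ((A ∨ D) ∧ ¬(A ∧ D)))   [double negation]
⇔ ((¬B ∧ ((¬A ∧ ¬D) ∨ (A ∧ D))) ∨ B) ∧ (¬B ∨ B ∨ ((A ∨ D) ∧ (¬A ∨ ¬D)))   [De Morgan]
⇔ (¬B ∨ B) ∧ (¬A ∨ A ∨ B) ∧ (¬A ∨ D ∨ B) ∧ (¬D ∨ A ∨ B) ∧ (¬D ∨ D ∨ B) ∧ (¬B ∨ B ∨ A ∨ D) ∧ (¬B ∨ B ∨ ¬A ∨ ¬D)   [distribute ∨ over ∧]
⇔ (¬A ∨ D ∨ B) ∧ (¬D ∨ A ∨ B)   [simplify]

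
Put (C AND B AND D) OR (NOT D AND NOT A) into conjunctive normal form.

(C OR NOT D) AND (C OR NOT A) AND (B OR NOT D) AND (B OR NOT A) AND (D OR NOT A)

(C AND B AND D) OR (NOT D AND NOT A)
= (C OR NOT D) AND (C OR NOT A) AND (B OR NOT D) AND (B OR NOT A) AND (D OR NOT D) AND (D OR NOT A)   [distribute OR over AND]
= (C OR NOT D) AND (C OR NOT A) AND (B OR NOT D) AND (B OR NOT A) AND (D OR NOT A)   [simplify]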